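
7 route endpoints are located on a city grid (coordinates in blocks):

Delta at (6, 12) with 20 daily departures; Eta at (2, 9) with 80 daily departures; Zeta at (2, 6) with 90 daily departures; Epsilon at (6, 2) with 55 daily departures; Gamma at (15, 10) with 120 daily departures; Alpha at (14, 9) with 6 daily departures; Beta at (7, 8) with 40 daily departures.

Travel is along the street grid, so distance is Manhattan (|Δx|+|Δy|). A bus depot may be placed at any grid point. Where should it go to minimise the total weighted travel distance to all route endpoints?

(6, 9)

Manhattan distance separates: Σwᵢ(|x−xᵢ|+|y−yᵢ|) = Σwᵢ|x−xᵢ| + Σwᵢ|y−yᵢ|, so x and y are optimised independently as 1-D weighted medians.
Total weight W = 411; half = 205.5.
x-coordinate, sorted with cumulative weight:
  x=2 (Eta, w=80) cum 80
  x=2 (Zeta, w=90) cum 170
  x=6 (Delta, w=20) cum 190
  x=6 (Epsilon, w=55) cum 245  ← median
  x=7 (Beta, w=40) cum 285
  x=14 (Alpha, w=6) cum 291
  x=15 (Gamma, w=120) cum 411
⇒ x* = 6
y-coordinate, sorted with cumulative weight:
  y=2 (Epsilon, w=55) cum 55
  y=6 (Zeta, w=90) cum 145
  y=8 (Beta, w=40) cum 185
  y=9 (Eta, w=80) cum 265  ← median
  y=9 (Alpha, w=6) cum 271
  y=10 (Gamma, w=120) cum 391
  y=12 (Delta, w=20) cum 411
⇒ y* = 9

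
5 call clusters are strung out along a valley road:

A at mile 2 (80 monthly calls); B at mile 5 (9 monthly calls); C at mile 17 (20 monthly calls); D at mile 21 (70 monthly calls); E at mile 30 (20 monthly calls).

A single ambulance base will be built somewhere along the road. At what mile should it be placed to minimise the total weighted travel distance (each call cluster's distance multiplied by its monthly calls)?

For a sum of weighted absolute distances on a line, the optimum is the weighted median (not the mean). Total weight W = 199; half-weight = 99.5.
Sort by position and accumulate weight:
  mile 2 (A, w=80) → cum 80
  mile 5 (B, w=9) → cum 89
  mile 17 (C, w=20) → cum 109  ≥ 99.5 → median here
  mile 21 (D, w=70) → cum 179
  mile 30 (E, w=20) → cum 199
Optimal location: mile 17.

x = 17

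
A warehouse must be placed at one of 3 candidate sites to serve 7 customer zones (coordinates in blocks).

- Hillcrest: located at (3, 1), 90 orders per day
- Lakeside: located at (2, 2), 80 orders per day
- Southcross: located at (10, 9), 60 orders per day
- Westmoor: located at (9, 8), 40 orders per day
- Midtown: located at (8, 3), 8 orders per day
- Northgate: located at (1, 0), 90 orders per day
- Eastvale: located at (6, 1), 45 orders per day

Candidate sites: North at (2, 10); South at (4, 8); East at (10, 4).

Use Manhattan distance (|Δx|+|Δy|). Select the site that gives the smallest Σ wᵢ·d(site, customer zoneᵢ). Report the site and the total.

Total weighted distance at each candidate:
  North (2, 10): total = 4119
  South (4, 8): total = 3447
  East (10, 4): total = 3709
Minimum is at South with total 3447 blocks.

South, total 3447 blocks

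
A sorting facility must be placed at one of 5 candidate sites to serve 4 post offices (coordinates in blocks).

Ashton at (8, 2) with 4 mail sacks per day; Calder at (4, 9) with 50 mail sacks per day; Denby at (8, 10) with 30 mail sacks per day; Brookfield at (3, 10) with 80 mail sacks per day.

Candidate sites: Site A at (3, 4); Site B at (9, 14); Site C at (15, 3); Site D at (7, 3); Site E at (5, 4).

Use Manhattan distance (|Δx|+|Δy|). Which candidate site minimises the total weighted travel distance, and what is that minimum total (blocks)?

Total weighted distance at each candidate:
  Site A (3, 4): total = 1138
  Site B (9, 14): total = 1502
  Site C (15, 3): total = 2822
  Site D (7, 3): total = 1578
  Site E (5, 4): total = 1230
Minimum is at Site A with total 1138 blocks.

Site A, total 1138 blocks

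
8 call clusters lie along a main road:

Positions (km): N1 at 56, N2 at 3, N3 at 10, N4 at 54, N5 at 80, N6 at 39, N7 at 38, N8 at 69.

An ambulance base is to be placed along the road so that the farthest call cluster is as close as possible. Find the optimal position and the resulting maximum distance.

The 1-center on a line is the midpoint of the two extreme points: leftmost at 3, rightmost at 80.
Optimal location = (3 + 80)/2 = 41.5; maximum distance = (80 − 3)/2 = 38.5.

location 41.5, max distance 38.5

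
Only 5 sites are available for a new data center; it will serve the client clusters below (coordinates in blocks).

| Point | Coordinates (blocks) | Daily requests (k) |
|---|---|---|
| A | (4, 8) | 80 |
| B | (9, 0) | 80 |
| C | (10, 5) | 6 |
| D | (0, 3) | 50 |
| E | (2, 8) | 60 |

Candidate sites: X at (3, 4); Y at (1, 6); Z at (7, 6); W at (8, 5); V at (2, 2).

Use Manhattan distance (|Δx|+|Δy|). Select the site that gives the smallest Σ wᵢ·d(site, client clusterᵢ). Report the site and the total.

Total weighted distance at each candidate:
  X (3, 4): total = 1748
  Y (1, 6): total = 1960
  Z (7, 6): total = 1984
  W (8, 5): total = 2092
  V (2, 2): total = 1936
Minimum is at X with total 1748 blocks.

X, total 1748 blocks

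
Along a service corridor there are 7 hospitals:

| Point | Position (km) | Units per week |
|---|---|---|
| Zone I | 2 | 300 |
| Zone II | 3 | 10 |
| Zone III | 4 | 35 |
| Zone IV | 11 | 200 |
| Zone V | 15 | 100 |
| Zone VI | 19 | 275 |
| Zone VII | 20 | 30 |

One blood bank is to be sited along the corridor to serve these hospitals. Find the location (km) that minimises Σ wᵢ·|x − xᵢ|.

x = 11

For a sum of weighted absolute distances on a line, the optimum is the weighted median (not the mean). Total weight W = 950; half-weight = 475.
Sort by position and accumulate weight:
  km 2 (Zone I, w=300) → cum 300
  km 3 (Zone II, w=10) → cum 310
  km 4 (Zone III, w=35) → cum 345
  km 11 (Zone IV, w=200) → cum 545  ≥ 475 → median here
  km 15 (Zone V, w=100) → cum 645
  km 19 (Zone VI, w=275) → cum 920
  km 20 (Zone VII, w=30) → cum 950
Optimal location: km 11.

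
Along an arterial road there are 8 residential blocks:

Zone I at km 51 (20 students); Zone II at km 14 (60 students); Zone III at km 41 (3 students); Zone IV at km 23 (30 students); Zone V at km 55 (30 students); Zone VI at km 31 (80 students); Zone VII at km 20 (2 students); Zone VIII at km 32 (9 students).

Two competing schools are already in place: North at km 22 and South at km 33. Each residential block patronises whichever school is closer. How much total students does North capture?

The indifferent point is the midpoint (22+33)/2 = 27.5; residential blocks left of it (closer to North at 22) go to North, those right go to South.
  Zone II at 14 (w=60) → North
  Zone VII at 20 (w=2) → North
  Zone IV at 23 (w=30) → North
  Zone VI at 31 (w=80) → South
  Zone VIII at 32 (w=9) → South
  Zone III at 41 (w=3) → South
  Zone I at 51 (w=20) → South
  Zone V at 55 (w=30) → South
North captures 92; South captures 142.

92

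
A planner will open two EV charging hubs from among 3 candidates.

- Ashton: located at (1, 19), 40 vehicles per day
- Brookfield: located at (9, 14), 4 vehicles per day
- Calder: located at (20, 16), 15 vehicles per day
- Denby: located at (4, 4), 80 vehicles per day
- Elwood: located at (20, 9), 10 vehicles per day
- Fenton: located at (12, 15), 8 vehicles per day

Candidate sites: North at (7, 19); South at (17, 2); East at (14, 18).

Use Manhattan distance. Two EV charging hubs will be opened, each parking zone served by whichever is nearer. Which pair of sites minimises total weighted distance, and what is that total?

{North, South}, total 1880

Evaluate every pair (each demand assigned to the nearer of the two):
  {North, South}: total = 1880
  {North, East}: total = 2018
  {South, East}: total = 2056
Best pair: {North, South} with total 1880.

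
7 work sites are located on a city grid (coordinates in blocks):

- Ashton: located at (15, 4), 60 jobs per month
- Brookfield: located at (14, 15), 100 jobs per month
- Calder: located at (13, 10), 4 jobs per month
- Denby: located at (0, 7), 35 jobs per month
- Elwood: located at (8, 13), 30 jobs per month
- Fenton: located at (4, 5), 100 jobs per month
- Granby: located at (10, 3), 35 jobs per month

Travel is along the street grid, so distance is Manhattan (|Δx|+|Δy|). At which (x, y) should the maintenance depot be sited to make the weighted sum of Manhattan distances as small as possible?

(10, 5)

Manhattan distance separates: Σwᵢ(|x−xᵢ|+|y−yᵢ|) = Σwᵢ|x−xᵢ| + Σwᵢ|y−yᵢ|, so x and y are optimised independently as 1-D weighted medians.
Total weight W = 364; half = 182.
x-coordinate, sorted with cumulative weight:
  x=0 (Denby, w=35) cum 35
  x=4 (Fenton, w=100) cum 135
  x=8 (Elwood, w=30) cum 165
  x=10 (Granby, w=35) cum 200  ← median
  x=13 (Calder, w=4) cum 204
  x=14 (Brookfield, w=100) cum 304
  x=15 (Ashton, w=60) cum 364
⇒ x* = 10
y-coordinate, sorted with cumulative weight:
  y=3 (Granby, w=35) cum 35
  y=4 (Ashton, w=60) cum 95
  y=5 (Fenton, w=100) cum 195  ← median
  y=7 (Denby, w=35) cum 230
  y=10 (Calder, w=4) cum 234
  y=13 (Elwood, w=30) cum 264
  y=15 (Brookfield, w=100) cum 364
⇒ y* = 5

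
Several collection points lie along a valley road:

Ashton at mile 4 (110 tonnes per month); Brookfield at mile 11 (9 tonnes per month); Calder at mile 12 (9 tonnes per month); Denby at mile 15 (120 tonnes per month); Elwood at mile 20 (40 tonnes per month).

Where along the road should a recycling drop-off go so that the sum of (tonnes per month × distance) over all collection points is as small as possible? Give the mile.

x = 15

For a sum of weighted absolute distances on a line, the optimum is the weighted median (not the mean). Total weight W = 288; half-weight = 144.
Sort by position and accumulate weight:
  mile 4 (Ashton, w=110) → cum 110
  mile 11 (Brookfield, w=9) → cum 119
  mile 12 (Calder, w=9) → cum 128
  mile 15 (Denby, w=120) → cum 248  ≥ 144 → median here
  mile 20 (Elwood, w=40) → cum 288
Optimal location: mile 15.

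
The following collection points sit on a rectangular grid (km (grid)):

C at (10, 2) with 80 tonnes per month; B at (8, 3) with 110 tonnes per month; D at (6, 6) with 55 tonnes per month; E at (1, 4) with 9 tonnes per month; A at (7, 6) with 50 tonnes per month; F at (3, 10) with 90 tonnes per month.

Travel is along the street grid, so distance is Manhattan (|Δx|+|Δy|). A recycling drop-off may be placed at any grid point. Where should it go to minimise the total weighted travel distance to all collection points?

Manhattan distance separates: Σwᵢ(|x−xᵢ|+|y−yᵢ|) = Σwᵢ|x−xᵢ| + Σwᵢ|y−yᵢ|, so x and y are optimised independently as 1-D weighted medians.
Total weight W = 394; half = 197.
x-coordinate, sorted with cumulative weight:
  x=1 (E, w=9) cum 9
  x=3 (F, w=90) cum 99
  x=6 (D, w=55) cum 154
  x=7 (A, w=50) cum 204  ← median
  x=8 (B, w=110) cum 314
  x=10 (C, w=80) cum 394
⇒ x* = 7
y-coordinate, sorted with cumulative weight:
  y=2 (C, w=80) cum 80
  y=3 (B, w=110) cum 190
  y=4 (E, w=9) cum 199  ← median
  y=6 (D, w=55) cum 254
  y=6 (A, w=50) cum 304
  y=10 (F, w=90) cum 394
⇒ y* = 4

(7, 4)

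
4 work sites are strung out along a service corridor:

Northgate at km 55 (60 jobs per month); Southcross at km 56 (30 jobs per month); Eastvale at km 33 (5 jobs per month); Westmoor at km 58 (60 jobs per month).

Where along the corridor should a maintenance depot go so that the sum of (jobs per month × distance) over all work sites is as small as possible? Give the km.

x = 56

For a sum of weighted absolute distances on a line, the optimum is the weighted median (not the mean). Total weight W = 155; half-weight = 77.5.
Sort by position and accumulate weight:
  km 33 (Eastvale, w=5) → cum 5
  km 55 (Northgate, w=60) → cum 65
  km 56 (Southcross, w=30) → cum 95  ≥ 77.5 → median here
  km 58 (Westmoor, w=60) → cum 155
Optimal location: km 56.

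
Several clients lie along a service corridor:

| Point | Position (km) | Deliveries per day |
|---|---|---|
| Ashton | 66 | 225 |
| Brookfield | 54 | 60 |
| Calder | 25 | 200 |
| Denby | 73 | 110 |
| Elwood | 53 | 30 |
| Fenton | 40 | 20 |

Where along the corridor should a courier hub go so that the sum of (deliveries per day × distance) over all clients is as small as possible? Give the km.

For a sum of weighted absolute distances on a line, the optimum is the weighted median (not the mean). Total weight W = 645; half-weight = 322.5.
Sort by position and accumulate weight:
  km 25 (Calder, w=200) → cum 200
  km 40 (Fenton, w=20) → cum 220
  km 53 (Elwood, w=30) → cum 250
  km 54 (Brookfield, w=60) → cum 310
  km 66 (Ashton, w=225) → cum 535  ≥ 322.5 → median here
  km 73 (Denby, w=110) → cum 645
Optimal location: km 66.

x = 66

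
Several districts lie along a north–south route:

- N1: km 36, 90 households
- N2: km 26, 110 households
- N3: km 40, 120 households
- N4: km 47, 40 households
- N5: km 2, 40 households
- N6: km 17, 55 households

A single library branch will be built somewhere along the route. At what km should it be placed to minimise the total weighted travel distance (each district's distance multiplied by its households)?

For a sum of weighted absolute distances on a line, the optimum is the weighted median (not the mean). Total weight W = 455; half-weight = 227.5.
Sort by position and accumulate weight:
  km 2 (N5, w=40) → cum 40
  km 17 (N6, w=55) → cum 95
  km 26 (N2, w=110) → cum 205
  km 36 (N1, w=90) → cum 295  ≥ 227.5 → median here
  km 40 (N3, w=120) → cum 415
  km 47 (N4, w=40) → cum 455
Optimal location: km 36.

x = 36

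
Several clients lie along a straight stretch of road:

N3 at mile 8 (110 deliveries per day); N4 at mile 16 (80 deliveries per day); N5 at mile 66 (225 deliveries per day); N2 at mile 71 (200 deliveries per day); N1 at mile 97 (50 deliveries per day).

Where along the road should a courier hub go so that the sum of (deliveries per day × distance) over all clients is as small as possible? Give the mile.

For a sum of weighted absolute distances on a line, the optimum is the weighted median (not the mean). Total weight W = 665; half-weight = 332.5.
Sort by position and accumulate weight:
  mile 8 (N3, w=110) → cum 110
  mile 16 (N4, w=80) → cum 190
  mile 66 (N5, w=225) → cum 415  ≥ 332.5 → median here
  mile 71 (N2, w=200) → cum 615
  mile 97 (N1, w=50) → cum 665
Optimal location: mile 66.

x = 66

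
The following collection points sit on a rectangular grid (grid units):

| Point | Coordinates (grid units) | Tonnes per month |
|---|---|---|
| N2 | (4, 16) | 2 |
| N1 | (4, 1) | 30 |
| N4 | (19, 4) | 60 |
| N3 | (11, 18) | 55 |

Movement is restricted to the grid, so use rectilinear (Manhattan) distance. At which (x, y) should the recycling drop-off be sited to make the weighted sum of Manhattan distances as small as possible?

Manhattan distance separates: Σwᵢ(|x−xᵢ|+|y−yᵢ|) = Σwᵢ|x−xᵢ| + Σwᵢ|y−yᵢ|, so x and y are optimised independently as 1-D weighted medians.
Total weight W = 147; half = 73.5.
x-coordinate, sorted with cumulative weight:
  x=4 (N2, w=2) cum 2
  x=4 (N1, w=30) cum 32
  x=11 (N3, w=55) cum 87  ← median
  x=19 (N4, w=60) cum 147
⇒ x* = 11
y-coordinate, sorted with cumulative weight:
  y=1 (N1, w=30) cum 30
  y=4 (N4, w=60) cum 90  ← median
  y=16 (N2, w=2) cum 92
  y=18 (N3, w=55) cum 147
⇒ y* = 4

(11, 4)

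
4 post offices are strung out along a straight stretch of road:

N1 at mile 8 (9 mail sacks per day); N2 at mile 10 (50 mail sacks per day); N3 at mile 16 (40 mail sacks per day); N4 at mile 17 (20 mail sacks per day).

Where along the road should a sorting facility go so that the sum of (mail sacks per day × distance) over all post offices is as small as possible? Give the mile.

x = 16

For a sum of weighted absolute distances on a line, the optimum is the weighted median (not the mean). Total weight W = 119; half-weight = 59.5.
Sort by position and accumulate weight:
  mile 8 (N1, w=9) → cum 9
  mile 10 (N2, w=50) → cum 59
  mile 16 (N3, w=40) → cum 99  ≥ 59.5 → median here
  mile 17 (N4, w=20) → cum 119
Optimal location: mile 16.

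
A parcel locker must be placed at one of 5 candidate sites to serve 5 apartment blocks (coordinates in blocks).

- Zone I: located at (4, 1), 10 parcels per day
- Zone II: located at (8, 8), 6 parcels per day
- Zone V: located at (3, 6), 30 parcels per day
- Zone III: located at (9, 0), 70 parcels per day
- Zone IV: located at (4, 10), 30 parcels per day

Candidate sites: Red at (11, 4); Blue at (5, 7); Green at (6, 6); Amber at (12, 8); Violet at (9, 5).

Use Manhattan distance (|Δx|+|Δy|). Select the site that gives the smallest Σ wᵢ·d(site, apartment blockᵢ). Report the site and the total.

Total weighted distance at each candidate:
  Red (11, 4): total = 1252
  Blue (5, 7): total = 1074
  Green (6, 6): total = 994
  Amber (12, 8): total = 1574
  Violet (9, 5): total = 974
Minimum is at Violet with total 974 blocks.

Violet, total 974 blocks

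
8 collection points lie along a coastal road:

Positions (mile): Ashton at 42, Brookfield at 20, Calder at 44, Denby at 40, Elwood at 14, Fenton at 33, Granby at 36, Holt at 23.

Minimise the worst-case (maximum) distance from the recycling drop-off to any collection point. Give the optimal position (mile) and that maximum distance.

location 29, max distance 15

The 1-center on a line is the midpoint of the two extreme points: leftmost at 14, rightmost at 44.
Optimal location = (14 + 44)/2 = 29; maximum distance = (44 − 14)/2 = 15.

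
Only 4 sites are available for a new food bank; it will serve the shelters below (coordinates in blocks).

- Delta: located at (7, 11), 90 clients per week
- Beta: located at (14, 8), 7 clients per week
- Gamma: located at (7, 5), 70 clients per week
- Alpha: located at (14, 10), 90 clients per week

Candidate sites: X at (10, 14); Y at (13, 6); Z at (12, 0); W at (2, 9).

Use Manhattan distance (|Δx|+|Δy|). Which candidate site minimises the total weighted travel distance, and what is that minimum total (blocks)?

Y, total 1951 blocks

Total weighted distance at each candidate:
  X (10, 14): total = 2170
  Y (13, 6): total = 1951
  Z (12, 0): total = 3290
  W (2, 9): total = 2521
Minimum is at Y with total 1951 blocks.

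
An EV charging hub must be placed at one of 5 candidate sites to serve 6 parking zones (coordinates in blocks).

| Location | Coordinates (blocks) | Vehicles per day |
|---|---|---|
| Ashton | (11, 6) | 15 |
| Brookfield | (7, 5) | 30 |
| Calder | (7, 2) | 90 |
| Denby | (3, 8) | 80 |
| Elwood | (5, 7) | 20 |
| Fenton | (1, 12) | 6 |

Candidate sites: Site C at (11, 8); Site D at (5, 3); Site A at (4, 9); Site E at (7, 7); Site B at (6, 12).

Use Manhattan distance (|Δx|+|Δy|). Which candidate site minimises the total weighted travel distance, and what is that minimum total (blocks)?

Total weighted distance at each candidate:
  Site C (11, 8): total = 2004
  Site D (5, 3): total = 1243
  Site A (4, 9): total = 1516
  Site E (7, 7): total = 1091
  Site B (6, 12): total = 2105
Minimum is at Site E with total 1091 blocks.

Site E, total 1091 blocks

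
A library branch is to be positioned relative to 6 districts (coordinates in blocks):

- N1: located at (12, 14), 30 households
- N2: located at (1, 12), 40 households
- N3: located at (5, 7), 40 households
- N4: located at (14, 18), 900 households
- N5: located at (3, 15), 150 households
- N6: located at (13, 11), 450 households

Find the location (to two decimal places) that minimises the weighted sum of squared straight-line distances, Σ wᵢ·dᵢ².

(12.11, 15.27)

The minimiser of Σwᵢ‖p−pᵢ‖² is the weighted centroid p* = (Σwᵢpᵢ)/(Σwᵢ).
Σwᵢ = 1610.
Σwᵢxᵢ = 30·12 + 40·1 + 40·5 + 900·14 + 150·3 + 450·13 = 19500.
Σwᵢyᵢ = 30·14 + 40·12 + 40·7 + 900·18 + 150·15 + 450·11 = 24580.
x* = 19500/1610 = 12.11, y* = 24580/1610 = 15.27.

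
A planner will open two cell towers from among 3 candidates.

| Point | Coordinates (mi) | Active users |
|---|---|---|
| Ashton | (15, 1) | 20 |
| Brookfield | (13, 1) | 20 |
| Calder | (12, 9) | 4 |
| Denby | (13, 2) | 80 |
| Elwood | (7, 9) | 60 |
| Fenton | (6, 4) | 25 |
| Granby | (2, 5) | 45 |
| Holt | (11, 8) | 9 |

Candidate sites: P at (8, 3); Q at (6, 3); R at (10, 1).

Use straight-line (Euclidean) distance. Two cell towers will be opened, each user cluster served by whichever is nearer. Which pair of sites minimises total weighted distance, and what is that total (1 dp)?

Evaluate every pair (each demand assigned to the nearer of the two):
  {Q, R}: total = 1100.8
  {P, R}: total = 1199.8
  {P, Q}: total = 1333.8
Best pair: {Q, R} with total 1100.8.

{Q, R}, total 1100.8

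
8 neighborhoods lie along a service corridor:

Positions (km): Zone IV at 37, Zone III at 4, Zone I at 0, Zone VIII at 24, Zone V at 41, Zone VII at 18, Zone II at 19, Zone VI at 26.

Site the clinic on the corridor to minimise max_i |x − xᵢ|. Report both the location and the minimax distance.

location 20.5, max distance 20.5

The 1-center on a line is the midpoint of the two extreme points: leftmost at 0, rightmost at 41.
Optimal location = (0 + 41)/2 = 20.5; maximum distance = (41 − 0)/2 = 20.5.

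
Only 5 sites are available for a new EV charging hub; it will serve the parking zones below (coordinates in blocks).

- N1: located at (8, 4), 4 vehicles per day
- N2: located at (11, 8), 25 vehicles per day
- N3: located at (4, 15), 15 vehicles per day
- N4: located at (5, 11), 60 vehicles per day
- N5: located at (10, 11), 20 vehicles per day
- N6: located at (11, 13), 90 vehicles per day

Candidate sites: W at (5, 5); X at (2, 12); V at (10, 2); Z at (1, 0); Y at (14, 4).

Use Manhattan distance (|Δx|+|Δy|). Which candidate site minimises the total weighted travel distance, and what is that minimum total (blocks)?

X, total 1776 blocks

Total weighted distance at each candidate:
  W (5, 5): total = 2246
  X (2, 12): total = 1776
  V (10, 2): total = 2576
  Z (1, 0): total = 4134
  Y (14, 4): total = 2774
Minimum is at X with total 1776 blocks.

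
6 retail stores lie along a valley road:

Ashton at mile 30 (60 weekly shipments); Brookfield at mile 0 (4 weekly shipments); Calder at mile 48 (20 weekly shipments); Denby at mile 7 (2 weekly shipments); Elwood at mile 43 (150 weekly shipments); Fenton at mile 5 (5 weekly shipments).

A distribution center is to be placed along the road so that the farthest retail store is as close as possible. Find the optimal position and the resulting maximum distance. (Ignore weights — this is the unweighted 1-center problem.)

location 24, max distance 24

The 1-center on a line is the midpoint of the two extreme points: leftmost at 0, rightmost at 48.
Optimal location = (0 + 48)/2 = 24; maximum distance = (48 − 0)/2 = 24.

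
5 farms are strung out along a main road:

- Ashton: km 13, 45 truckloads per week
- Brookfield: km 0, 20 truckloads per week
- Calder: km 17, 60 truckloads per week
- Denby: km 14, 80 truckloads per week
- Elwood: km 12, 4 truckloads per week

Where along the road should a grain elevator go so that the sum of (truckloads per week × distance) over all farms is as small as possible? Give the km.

For a sum of weighted absolute distances on a line, the optimum is the weighted median (not the mean). Total weight W = 209; half-weight = 104.5.
Sort by position and accumulate weight:
  km 0 (Brookfield, w=20) → cum 20
  km 12 (Elwood, w=4) → cum 24
  km 13 (Ashton, w=45) → cum 69
  km 14 (Denby, w=80) → cum 149  ≥ 104.5 → median here
  km 17 (Calder, w=60) → cum 209
Optimal location: km 14.

x = 14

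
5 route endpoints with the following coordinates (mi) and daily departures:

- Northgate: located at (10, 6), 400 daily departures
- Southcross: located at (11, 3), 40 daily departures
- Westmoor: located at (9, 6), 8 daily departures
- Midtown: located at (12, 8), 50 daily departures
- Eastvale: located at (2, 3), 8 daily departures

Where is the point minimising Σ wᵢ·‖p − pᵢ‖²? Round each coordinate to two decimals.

The minimiser of Σwᵢ‖p−pᵢ‖² is the weighted centroid p* = (Σwᵢpᵢ)/(Σwᵢ).
Σwᵢ = 506.
Σwᵢxᵢ = 400·10 + 40·11 + 8·9 + 50·12 + 8·2 = 5128.
Σwᵢyᵢ = 400·6 + 40·3 + 8·6 + 50·8 + 8·3 = 2992.
x* = 5128/506 = 10.13, y* = 2992/506 = 5.91.

(10.13, 5.91)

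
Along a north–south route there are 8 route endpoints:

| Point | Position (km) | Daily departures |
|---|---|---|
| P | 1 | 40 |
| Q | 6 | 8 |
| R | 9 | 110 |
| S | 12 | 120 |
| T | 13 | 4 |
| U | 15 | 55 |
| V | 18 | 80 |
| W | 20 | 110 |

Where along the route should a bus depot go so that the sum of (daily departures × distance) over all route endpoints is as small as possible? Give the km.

x = 12

For a sum of weighted absolute distances on a line, the optimum is the weighted median (not the mean). Total weight W = 527; half-weight = 263.5.
Sort by position and accumulate weight:
  km 1 (P, w=40) → cum 40
  km 6 (Q, w=8) → cum 48
  km 9 (R, w=110) → cum 158
  km 12 (S, w=120) → cum 278  ≥ 263.5 → median here
  km 13 (T, w=4) → cum 282
  km 15 (U, w=55) → cum 337
  km 18 (V, w=80) → cum 417
  km 20 (W, w=110) → cum 527
Optimal location: km 12.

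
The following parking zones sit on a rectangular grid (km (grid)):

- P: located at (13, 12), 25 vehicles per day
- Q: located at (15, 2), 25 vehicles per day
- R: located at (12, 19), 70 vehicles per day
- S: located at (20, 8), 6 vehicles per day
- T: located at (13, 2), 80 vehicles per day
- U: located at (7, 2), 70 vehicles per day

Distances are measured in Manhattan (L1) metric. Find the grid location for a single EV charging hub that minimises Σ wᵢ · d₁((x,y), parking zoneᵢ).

(12, 2)

Manhattan distance separates: Σwᵢ(|x−xᵢ|+|y−yᵢ|) = Σwᵢ|x−xᵢ| + Σwᵢ|y−yᵢ|, so x and y are optimised independently as 1-D weighted medians.
Total weight W = 276; half = 138.
x-coordinate, sorted with cumulative weight:
  x=7 (U, w=70) cum 70
  x=12 (R, w=70) cum 140  ← median
  x=13 (P, w=25) cum 165
  x=13 (T, w=80) cum 245
  x=15 (Q, w=25) cum 270
  x=20 (S, w=6) cum 276
⇒ x* = 12
y-coordinate, sorted with cumulative weight:
  y=2 (Q, w=25) cum 25
  y=2 (T, w=80) cum 105
  y=2 (U, w=70) cum 175  ← median
  y=8 (S, w=6) cum 181
  y=12 (P, w=25) cum 206
  y=19 (R, w=70) cum 276
⇒ y* = 2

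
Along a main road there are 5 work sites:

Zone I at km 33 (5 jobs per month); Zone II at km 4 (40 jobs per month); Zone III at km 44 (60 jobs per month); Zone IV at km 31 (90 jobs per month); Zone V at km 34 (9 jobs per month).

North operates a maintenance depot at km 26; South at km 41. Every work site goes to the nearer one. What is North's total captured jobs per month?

The indifferent point is the midpoint (26+41)/2 = 33.5; work sites left of it (closer to North at 26) go to North, those right go to South.
  Zone II at 4 (w=40) → North
  Zone IV at 31 (w=90) → North
  Zone I at 33 (w=5) → North
  Zone V at 34 (w=9) → South
  Zone III at 44 (w=60) → South
North captures 135; South captures 69.

135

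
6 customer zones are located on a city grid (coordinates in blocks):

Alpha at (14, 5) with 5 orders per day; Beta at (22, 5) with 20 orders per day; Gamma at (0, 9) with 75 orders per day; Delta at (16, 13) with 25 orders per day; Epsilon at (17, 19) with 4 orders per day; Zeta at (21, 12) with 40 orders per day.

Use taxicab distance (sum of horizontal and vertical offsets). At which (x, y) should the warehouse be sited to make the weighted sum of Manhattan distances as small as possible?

Manhattan distance separates: Σwᵢ(|x−xᵢ|+|y−yᵢ|) = Σwᵢ|x−xᵢ| + Σwᵢ|y−yᵢ|, so x and y are optimised independently as 1-D weighted medians.
Total weight W = 169; half = 84.5.
x-coordinate, sorted with cumulative weight:
  x=0 (Gamma, w=75) cum 75
  x=14 (Alpha, w=5) cum 80
  x=16 (Delta, w=25) cum 105  ← median
  x=17 (Epsilon, w=4) cum 109
  x=21 (Zeta, w=40) cum 149
  x=22 (Beta, w=20) cum 169
⇒ x* = 16
y-coordinate, sorted with cumulative weight:
  y=5 (Alpha, w=5) cum 5
  y=5 (Beta, w=20) cum 25
  y=9 (Gamma, w=75) cum 100  ← median
  y=12 (Zeta, w=40) cum 140
  y=13 (Delta, w=25) cum 165
  y=19 (Epsilon, w=4) cum 169
⇒ y* = 9

(16, 9)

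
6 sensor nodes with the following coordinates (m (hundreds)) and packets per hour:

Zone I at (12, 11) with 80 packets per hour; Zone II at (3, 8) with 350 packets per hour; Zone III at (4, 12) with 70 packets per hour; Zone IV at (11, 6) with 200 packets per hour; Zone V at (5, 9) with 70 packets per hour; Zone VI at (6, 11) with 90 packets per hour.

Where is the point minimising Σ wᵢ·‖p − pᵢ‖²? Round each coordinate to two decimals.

The minimiser of Σwᵢ‖p−pᵢ‖² is the weighted centroid p* = (Σwᵢpᵢ)/(Σwᵢ).
Σwᵢ = 860.
Σwᵢxᵢ = 80·12 + 350·3 + 70·4 + 200·11 + 70·5 + 90·6 = 5380.
Σwᵢyᵢ = 80·11 + 350·8 + 70·12 + 200·6 + 70·9 + 90·11 = 7340.
x* = 5380/860 = 6.26, y* = 7340/860 = 8.53.

(6.26, 8.53)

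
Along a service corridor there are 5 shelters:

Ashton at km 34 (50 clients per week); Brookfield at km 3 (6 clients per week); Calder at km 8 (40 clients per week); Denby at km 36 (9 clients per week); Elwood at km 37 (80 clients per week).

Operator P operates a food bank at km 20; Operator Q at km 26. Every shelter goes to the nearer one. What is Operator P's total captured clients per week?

46

The indifferent point is the midpoint (20+26)/2 = 23; shelters left of it (closer to Operator P at 20) go to Operator P, those right go to Operator Q.
  Brookfield at 3 (w=6) → Operator P
  Calder at 8 (w=40) → Operator P
  Ashton at 34 (w=50) → Operator Q
  Denby at 36 (w=9) → Operator Q
  Elwood at 37 (w=80) → Operator Q
Operator P captures 46; Operator Q captures 139.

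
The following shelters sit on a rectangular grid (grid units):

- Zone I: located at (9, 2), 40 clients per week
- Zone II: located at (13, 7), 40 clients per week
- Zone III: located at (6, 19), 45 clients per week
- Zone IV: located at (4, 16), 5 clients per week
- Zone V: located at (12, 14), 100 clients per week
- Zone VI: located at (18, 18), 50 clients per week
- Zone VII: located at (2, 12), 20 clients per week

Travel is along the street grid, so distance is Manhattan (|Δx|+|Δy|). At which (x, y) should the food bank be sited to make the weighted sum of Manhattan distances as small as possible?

Manhattan distance separates: Σwᵢ(|x−xᵢ|+|y−yᵢ|) = Σwᵢ|x−xᵢ| + Σwᵢ|y−yᵢ|, so x and y are optimised independently as 1-D weighted medians.
Total weight W = 300; half = 150.
x-coordinate, sorted with cumulative weight:
  x=2 (Zone VII, w=20) cum 20
  x=4 (Zone IV, w=5) cum 25
  x=6 (Zone III, w=45) cum 70
  x=9 (Zone I, w=40) cum 110
  x=12 (Zone V, w=100) cum 210  ← median
  x=13 (Zone II, w=40) cum 250
  x=18 (Zone VI, w=50) cum 300
⇒ x* = 12
y-coordinate, sorted with cumulative weight:
  y=2 (Zone I, w=40) cum 40
  y=7 (Zone II, w=40) cum 80
  y=12 (Zone VII, w=20) cum 100
  y=14 (Zone V, w=100) cum 200  ← median
  y=16 (Zone IV, w=5) cum 205
  y=18 (Zone VI, w=50) cum 255
  y=19 (Zone III, w=45) cum 300
⇒ y* = 14

(12, 14)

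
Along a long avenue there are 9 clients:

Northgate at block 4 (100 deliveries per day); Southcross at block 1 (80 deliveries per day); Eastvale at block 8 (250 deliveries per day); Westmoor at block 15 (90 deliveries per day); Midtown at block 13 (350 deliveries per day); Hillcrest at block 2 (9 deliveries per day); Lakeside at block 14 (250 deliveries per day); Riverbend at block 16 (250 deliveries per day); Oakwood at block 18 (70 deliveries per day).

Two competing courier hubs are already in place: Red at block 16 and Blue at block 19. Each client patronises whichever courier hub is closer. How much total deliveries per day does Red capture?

1379

The indifferent point is the midpoint (16+19)/2 = 17.5; clients left of it (closer to Red at 16) go to Red, those right go to Blue.
  Southcross at 1 (w=80) → Red
  Hillcrest at 2 (w=9) → Red
  Northgate at 4 (w=100) → Red
  Eastvale at 8 (w=250) → Red
  Midtown at 13 (w=350) → Red
  Lakeside at 14 (w=250) → Red
  Westmoor at 15 (w=90) → Red
  Riverbend at 16 (w=250) → Red
  Oakwood at 18 (w=70) → Blue
Red captures 1379; Blue captures 70.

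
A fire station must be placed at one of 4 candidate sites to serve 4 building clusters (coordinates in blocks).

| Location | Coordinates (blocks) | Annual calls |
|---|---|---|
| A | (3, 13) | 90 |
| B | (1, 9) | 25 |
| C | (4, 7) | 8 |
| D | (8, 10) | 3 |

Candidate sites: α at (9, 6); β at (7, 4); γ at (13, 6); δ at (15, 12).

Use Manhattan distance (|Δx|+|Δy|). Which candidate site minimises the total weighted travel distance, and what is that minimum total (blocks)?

Total weighted distance at each candidate:
  α (9, 6): total = 1508
  β (7, 4): total = 1514
  γ (13, 6): total = 2012
  δ (15, 12): total = 1750
Minimum is at α with total 1508 blocks.

α, total 1508 blocks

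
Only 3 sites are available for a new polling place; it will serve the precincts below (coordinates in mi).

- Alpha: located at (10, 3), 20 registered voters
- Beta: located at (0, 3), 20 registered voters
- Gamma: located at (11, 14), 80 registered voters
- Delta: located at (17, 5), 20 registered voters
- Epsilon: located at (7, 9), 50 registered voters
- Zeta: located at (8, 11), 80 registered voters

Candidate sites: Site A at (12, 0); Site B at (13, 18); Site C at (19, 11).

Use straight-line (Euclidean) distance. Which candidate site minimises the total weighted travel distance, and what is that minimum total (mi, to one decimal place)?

Total weighted distance at each candidate:
  Site A (12, 0): total = 3034.9
  Site B (13, 18): total = 2561.7
  Site C (19, 11): total = 2951.4
Minimum is at Site B with total 2561.7 mi.

Site B, total 2561.7 mi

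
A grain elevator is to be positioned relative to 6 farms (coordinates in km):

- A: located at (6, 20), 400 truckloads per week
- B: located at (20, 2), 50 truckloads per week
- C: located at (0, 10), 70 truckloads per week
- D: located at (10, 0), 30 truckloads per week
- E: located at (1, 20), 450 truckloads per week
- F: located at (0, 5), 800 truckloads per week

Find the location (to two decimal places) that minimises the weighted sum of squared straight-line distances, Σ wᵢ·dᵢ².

(2.31, 12.11)

The minimiser of Σwᵢ‖p−pᵢ‖² is the weighted centroid p* = (Σwᵢpᵢ)/(Σwᵢ).
Σwᵢ = 1800.
Σwᵢxᵢ = 400·6 + 50·20 + 70·0 + 30·10 + 450·1 + 800·0 = 4150.
Σwᵢyᵢ = 400·20 + 50·2 + 70·10 + 30·0 + 450·20 + 800·5 = 21800.
x* = 4150/1800 = 2.31, y* = 21800/1800 = 12.11.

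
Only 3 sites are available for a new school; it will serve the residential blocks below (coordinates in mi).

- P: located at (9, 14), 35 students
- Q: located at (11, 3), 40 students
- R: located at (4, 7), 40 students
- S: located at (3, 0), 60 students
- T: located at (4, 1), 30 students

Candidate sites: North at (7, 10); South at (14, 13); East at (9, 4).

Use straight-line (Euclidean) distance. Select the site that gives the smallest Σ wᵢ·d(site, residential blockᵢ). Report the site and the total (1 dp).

Total weighted distance at each candidate:
  North (7, 10): total = 1579.5
  South (14, 13): total = 2552.9
  East (9, 4): total = 1280.3
Minimum is at East with total 1280.3 mi.

East, total 1280.3 mi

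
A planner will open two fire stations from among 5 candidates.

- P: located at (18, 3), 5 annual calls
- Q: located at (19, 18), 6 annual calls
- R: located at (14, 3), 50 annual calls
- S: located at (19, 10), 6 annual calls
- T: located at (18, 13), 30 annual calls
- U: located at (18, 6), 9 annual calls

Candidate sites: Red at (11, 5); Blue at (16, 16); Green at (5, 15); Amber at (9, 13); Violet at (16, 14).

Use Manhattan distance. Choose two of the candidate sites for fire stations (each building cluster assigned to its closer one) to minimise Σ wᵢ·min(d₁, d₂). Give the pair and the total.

{Red, Violet}, total 541

Evaluate every pair (each demand assigned to the nearer of the two):
  {Red, Violet}: total = 541
  {Red, Blue}: total = 601
  {Red, Amber}: total = 805
  {Blue, Violet}: total = 967
  {Green, Violet}: total = 979
  {Amber, Violet}: total = 979
  {Red, Green}: total = 997
  {Blue, Green}: total = 1167
  {Blue, Amber}: total = 1167
  {Green, Amber}: total = 1427
Best pair: {Red, Violet} with total 541.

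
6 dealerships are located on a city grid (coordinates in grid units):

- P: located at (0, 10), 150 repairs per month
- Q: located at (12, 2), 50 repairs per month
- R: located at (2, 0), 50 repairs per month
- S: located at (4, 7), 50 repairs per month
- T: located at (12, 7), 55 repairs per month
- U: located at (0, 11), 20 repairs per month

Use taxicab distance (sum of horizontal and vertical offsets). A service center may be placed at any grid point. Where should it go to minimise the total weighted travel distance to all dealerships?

(2, 7)

Manhattan distance separates: Σwᵢ(|x−xᵢ|+|y−yᵢ|) = Σwᵢ|x−xᵢ| + Σwᵢ|y−yᵢ|, so x and y are optimised independently as 1-D weighted medians.
Total weight W = 375; half = 187.5.
x-coordinate, sorted with cumulative weight:
  x=0 (P, w=150) cum 150
  x=0 (U, w=20) cum 170
  x=2 (R, w=50) cum 220  ← median
  x=4 (S, w=50) cum 270
  x=12 (Q, w=50) cum 320
  x=12 (T, w=55) cum 375
⇒ x* = 2
y-coordinate, sorted with cumulative weight:
  y=0 (R, w=50) cum 50
  y=2 (Q, w=50) cum 100
  y=7 (S, w=50) cum 150
  y=7 (T, w=55) cum 205  ← median
  y=10 (P, w=150) cum 355
  y=11 (U, w=20) cum 375
⇒ y* = 7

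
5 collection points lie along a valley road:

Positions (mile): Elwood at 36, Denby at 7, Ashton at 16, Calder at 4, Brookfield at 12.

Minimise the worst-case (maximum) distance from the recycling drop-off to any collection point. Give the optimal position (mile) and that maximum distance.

The 1-center on a line is the midpoint of the two extreme points: leftmost at 4, rightmost at 36.
Optimal location = (4 + 36)/2 = 20; maximum distance = (36 − 4)/2 = 16.

location 20, max distance 16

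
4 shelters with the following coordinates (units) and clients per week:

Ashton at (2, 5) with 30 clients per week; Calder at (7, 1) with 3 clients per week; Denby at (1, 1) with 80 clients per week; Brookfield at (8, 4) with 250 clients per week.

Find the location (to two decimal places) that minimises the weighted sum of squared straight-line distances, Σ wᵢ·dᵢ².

(5.95, 3.40)

The minimiser of Σwᵢ‖p−pᵢ‖² is the weighted centroid p* = (Σwᵢpᵢ)/(Σwᵢ).
Σwᵢ = 363.
Σwᵢxᵢ = 30·2 + 3·7 + 80·1 + 250·8 = 2161.
Σwᵢyᵢ = 30·5 + 3·1 + 80·1 + 250·4 = 1233.
x* = 2161/363 = 5.95, y* = 1233/363 = 3.40.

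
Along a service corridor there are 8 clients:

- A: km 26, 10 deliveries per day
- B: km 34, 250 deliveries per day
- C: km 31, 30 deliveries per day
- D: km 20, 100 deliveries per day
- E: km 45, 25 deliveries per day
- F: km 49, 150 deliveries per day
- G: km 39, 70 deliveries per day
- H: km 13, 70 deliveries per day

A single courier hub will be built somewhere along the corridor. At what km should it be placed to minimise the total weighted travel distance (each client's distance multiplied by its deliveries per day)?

For a sum of weighted absolute distances on a line, the optimum is the weighted median (not the mean). Total weight W = 705; half-weight = 352.5.
Sort by position and accumulate weight:
  km 13 (H, w=70) → cum 70
  km 20 (D, w=100) → cum 170
  km 26 (A, w=10) → cum 180
  km 31 (C, w=30) → cum 210
  km 34 (B, w=250) → cum 460  ≥ 352.5 → median here
  km 39 (G, w=70) → cum 530
  km 45 (E, w=25) → cum 555
  km 49 (F, w=150) → cum 705
Optimal location: km 34.

x = 34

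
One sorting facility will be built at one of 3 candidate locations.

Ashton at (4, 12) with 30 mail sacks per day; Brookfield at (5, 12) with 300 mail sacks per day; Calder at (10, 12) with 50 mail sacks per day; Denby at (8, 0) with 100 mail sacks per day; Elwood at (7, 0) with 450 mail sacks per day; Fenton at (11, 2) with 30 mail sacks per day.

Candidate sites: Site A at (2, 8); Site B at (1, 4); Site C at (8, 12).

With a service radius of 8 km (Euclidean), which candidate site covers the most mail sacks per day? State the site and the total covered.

Coverage radius r = 8 km; a point is covered iff (Δx)²+(Δy)² ≤ 8² = 64.
  Site A (2, 8): covers {Ashton, Brookfield} → 330
  Site B (1, 4): covers {Elwood} → 450
  Site C (8, 12): covers {Ashton, Brookfield, Calder} → 380
Maximum coverage at Site B: 450 mail sacks per day.

Site B, covering 450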